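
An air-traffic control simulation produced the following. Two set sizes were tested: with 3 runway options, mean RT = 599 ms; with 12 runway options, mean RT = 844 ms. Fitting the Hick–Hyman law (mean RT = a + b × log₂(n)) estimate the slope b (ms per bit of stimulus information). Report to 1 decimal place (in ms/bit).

b = (RT₂ − RT₁)/(log₂ n₂ − log₂ n₁) = (844 − 599)/(3.5850 − 1.5850) = 122.500 ms/bit.

122.5 ms/bit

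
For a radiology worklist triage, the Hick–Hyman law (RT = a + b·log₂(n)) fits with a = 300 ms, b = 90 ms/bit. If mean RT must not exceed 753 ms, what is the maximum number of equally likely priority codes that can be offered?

32

Set 300 + 90·log₂ n ≤ 753 → log₂ n ≤ (753 − 300)/90 = 5.0333.
So n ≤ 2^5.0333 = 32.748; the largest integer n is 32.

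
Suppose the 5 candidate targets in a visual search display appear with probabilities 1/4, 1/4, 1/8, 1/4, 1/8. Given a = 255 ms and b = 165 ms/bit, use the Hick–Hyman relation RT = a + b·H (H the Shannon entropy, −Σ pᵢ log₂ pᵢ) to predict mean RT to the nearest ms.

H = −Σ pᵢ log₂ pᵢ = 0.25·2 + 0.25·2 + 0.125·3 + 0.25·2 + 0.125·3 = 2.250 bits.
RT = 255 + 165 × 2.250 = 626.25 ms.

626 ms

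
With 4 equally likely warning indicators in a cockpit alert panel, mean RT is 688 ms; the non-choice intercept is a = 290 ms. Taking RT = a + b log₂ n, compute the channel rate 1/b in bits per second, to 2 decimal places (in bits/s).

Choice component = 688 − 290 = 398 ms over log₂(4) = 2 bits.
b = 398 / 2 = 199.000 ms/bit, so 1/b = 5.025 bits/s.

5.03 bits/s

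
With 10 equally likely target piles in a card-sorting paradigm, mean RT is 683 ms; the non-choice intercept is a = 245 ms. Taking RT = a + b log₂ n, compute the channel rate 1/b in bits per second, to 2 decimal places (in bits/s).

Choice component = 683 − 245 = 438 ms over log₂(10) = 3.3219 bits.
b = 438 / 3.3219 = 131.851 ms/bit, so 1/b = 7.584 bits/s.

7.58 bits/s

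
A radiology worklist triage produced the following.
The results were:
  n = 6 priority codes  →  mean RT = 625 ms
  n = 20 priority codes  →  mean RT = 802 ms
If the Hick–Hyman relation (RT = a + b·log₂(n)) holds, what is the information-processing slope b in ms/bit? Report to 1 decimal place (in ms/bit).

101.9 ms/bit

The slope on a log₂ axis is (802 − 625) / (4.3219 − 2.5850) = 101.902 ms/bit.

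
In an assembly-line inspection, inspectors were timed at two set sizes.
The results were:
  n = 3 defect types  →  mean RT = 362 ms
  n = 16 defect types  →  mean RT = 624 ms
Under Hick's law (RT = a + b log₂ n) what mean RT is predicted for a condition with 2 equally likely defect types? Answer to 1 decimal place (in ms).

298.5 ms

RT is linear in log₂ n, so two points fix the line:
  b = (624 − 362) / (log₂ 16 − log₂ 3) = 262 / (4 − 1.5850) = 108.487 ms/bit
  a = 362 − 108.487 × 1.5850 = 190.052 ms
Then RT(2) = 190.052 + 108.487 × log₂ 2 = 190.052 + 108.487 × 1 ≈ 298.539 ms.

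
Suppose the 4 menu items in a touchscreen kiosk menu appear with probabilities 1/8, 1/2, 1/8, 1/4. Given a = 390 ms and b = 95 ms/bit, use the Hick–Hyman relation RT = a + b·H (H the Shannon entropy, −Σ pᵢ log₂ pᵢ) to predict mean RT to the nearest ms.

556 ms

H = −Σ pᵢ log₂ pᵢ = 0.125·3 + 0.5·1 + 0.125·3 + 0.25·2 = 1.750 bits.
RT = 390 + 95 × 1.750 = 556.25 ms.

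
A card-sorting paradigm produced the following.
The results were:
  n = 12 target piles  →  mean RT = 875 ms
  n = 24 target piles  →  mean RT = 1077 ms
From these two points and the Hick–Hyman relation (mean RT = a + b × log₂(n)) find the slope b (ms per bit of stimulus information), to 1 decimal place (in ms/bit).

202.0 ms/bit

The slope on a log₂ axis is (1077 − 875) / (4.5850 − 3.5850) = 202.000 ms/bit.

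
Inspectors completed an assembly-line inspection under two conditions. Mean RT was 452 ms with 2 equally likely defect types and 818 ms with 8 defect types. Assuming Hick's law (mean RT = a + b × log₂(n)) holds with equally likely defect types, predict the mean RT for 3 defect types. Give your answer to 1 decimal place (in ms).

559.0 ms

Solve the two-equation system in a and b:
  b = (818 − 452) / (log₂ 8 − log₂ 2) = 366 / (3 − 1) = 183.000 ms/bit
  a = 452 − 183.000 × 1 = 269.000 ms
Then RT(3) = 269.000 + 183.000 × log₂ 3 = 269.000 + 183.000 × 1.5850 ≈ 559.048 ms.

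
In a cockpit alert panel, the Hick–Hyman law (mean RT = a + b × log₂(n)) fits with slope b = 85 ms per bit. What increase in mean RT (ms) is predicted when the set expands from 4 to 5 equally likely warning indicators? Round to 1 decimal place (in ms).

The intercept a cancels: ΔRT = b·(log₂ n₂ − log₂ n₁) = b·log₂(n₂/n₁).
log₂(5) − log₂(4) = 2.3219 − 2 = 0.3219.
ΔRT = 85 × 0.3219 = 27.364 ms.

27.4 ms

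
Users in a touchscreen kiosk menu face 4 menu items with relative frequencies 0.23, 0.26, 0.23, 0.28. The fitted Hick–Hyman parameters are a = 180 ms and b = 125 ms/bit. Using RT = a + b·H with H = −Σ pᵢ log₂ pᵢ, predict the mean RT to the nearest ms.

429 ms

Entropy contributions −pᵢ log₂ pᵢ: 0.4877, 0.5053, 0.4877, 0.5142; sum H = 1.9948 bits.
RT = a + bH = 180 + 125·1.9948 = 429.36 ms.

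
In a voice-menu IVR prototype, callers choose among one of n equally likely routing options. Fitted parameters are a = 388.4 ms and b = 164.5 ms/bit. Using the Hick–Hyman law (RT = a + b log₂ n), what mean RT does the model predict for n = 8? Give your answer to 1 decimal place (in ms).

log₂(8) = 3 bits, so RT = 388.4 + 164.5 × 3 ≈ 881.900 ms.

881.9 ms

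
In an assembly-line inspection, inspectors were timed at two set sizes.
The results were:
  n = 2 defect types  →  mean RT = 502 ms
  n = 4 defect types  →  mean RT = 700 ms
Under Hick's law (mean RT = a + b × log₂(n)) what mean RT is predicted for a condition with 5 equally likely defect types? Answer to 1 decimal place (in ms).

RT is linear in log₂ n, so two points fix the line:
  b = (700 − 502) / (log₂ 4 − log₂ 2) = 198 / (2 − 1) = 198.000 ms/bit
  a = 502 − 198.000 × 1 = 304.000 ms
Then RT(5) = 304.000 + 198.000 × log₂ 5 = 304.000 + 198.000 × 2.3219 ≈ 763.742 ms.

763.7 ms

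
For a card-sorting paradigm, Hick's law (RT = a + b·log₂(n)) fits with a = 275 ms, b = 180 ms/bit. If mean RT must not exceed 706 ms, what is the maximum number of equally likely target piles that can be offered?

Set 275 + 180·log₂ n ≤ 706 → log₂ n ≤ (706 − 275)/180 = 2.3944.
So n ≤ 2^2.3944 = 5.258; the largest integer n is 5.

5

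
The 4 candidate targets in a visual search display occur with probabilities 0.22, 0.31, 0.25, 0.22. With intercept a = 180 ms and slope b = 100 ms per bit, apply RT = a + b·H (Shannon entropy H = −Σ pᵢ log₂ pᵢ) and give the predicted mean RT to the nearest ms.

H = 0.22·log₂(1/0.22) + 0.31·log₂(1/0.31) + 0.25·log₂(1/0.25) + 0.22·log₂(1/0.22) = 1.9849 bits.
RT = 180 + 100 × 1.9849 = 378.49 ms.

378 ms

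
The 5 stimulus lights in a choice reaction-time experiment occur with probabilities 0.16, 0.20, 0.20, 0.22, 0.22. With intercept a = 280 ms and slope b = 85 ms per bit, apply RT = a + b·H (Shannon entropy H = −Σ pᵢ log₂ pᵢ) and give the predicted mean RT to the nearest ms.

Entropy contributions −pᵢ log₂ pᵢ: 0.4230, 0.4644, 0.4644, 0.4806, 0.4806; sum H = 2.3129 bits.
RT = a + bH = 280 + 85·2.3129 = 476.60 ms.

477 ms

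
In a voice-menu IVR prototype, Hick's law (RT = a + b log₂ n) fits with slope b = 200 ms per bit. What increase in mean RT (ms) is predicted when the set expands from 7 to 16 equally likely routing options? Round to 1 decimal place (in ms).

Only the slope matters, since a is common to both: ΔRT = b·log₂(n₂/n₁).
log₂(16) − log₂(7) = 4 − 2.8074 = 1.1926.
ΔRT = 200 × 1.1926 = 238.529 ms.

238.5 ms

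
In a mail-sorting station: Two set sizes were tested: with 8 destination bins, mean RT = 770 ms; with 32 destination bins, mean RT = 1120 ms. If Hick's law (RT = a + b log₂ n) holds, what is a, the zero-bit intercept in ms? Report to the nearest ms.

245 ms

The slope on a log₂ axis is (1120 − 770) / (5 − 3) = 175 ms/bit.
a = RT₁ − b·log₂ n₁ = 770 − 175 × 3 = 245.000 ms.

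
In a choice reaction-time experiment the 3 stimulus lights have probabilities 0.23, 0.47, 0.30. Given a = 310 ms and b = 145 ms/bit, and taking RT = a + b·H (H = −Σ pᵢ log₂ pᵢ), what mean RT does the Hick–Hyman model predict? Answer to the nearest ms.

531 ms

Entropy contributions −pᵢ log₂ pᵢ: 0.4877, 0.5120, 0.5211; sum H = 1.5207 bits.
RT = a + bH = 310 + 145·1.5207 = 530.50 ms.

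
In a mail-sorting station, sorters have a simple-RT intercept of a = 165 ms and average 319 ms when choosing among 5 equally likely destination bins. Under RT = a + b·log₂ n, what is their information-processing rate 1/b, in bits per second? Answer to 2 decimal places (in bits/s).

b = (319 − 165)/log₂ 5 = 154/2.3219 = 66.324 ms per bit = 0.06632 s/bit; the reciprocal is 15.077 bits/s.

15.08 bits/s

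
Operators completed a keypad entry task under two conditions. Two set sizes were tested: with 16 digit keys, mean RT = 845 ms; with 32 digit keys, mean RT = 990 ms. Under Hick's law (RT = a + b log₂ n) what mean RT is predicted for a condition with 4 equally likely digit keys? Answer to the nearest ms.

555 ms

With log₂ n on the abscissa the relation is linear; from the two conditions:
  b = (990 − 845) / (log₂ 32 − log₂ 16) = 145 / (5 − 4) = 145 ms/bit
  a = 845 − 145 × 4 = 265 ms
Then RT(4) = 265 + 145 × log₂ 4 = 265 + 145 × 2 ≈ 555.000 ms.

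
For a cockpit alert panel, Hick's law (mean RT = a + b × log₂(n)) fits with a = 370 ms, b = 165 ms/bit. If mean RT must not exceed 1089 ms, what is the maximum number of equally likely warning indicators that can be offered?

20

Set 370 + 165·log₂ n ≤ 1089 → log₂ n ≤ (1089 − 370)/165 = 4.3576.
So n ≤ 2^4.3576 = 20.500; the largest integer n is 20.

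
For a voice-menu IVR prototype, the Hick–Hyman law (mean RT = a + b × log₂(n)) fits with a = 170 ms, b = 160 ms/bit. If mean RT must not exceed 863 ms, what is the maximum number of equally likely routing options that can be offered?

20

Set 170 + 160·log₂ n ≤ 863 → log₂ n ≤ (863 − 170)/160 = 4.3312.
So n ≤ 2^4.3312 = 20.130; the largest integer n is 20.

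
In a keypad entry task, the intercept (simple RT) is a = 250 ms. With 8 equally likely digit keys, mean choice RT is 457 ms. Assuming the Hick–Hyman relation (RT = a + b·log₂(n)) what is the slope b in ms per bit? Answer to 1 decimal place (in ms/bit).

69.0 ms/bit

b = (457 − 250) / log₂(8) = 207 / 3 = 69.000 ms/bit.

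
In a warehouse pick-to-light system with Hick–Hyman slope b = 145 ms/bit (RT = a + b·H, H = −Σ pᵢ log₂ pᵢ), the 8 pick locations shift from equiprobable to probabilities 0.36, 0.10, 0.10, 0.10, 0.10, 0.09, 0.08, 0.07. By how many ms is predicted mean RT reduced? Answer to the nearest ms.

39 ms

Equiprobable entropy H₀ = log₂ 8 = 3.0000 bits.
Skewed entropy H = −Σ pᵢ log₂ pᵢ = 2.7321 bits.
ΔRT = b·(H₀ − H) = 145 × 0.2679 = 38.84 ms.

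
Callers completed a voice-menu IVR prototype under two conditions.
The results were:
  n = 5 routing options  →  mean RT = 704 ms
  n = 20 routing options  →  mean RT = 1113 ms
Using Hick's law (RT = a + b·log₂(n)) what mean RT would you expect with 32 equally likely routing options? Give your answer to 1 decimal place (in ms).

1251.7 ms

Fit slope and intercept:
  b = (1113 − 704) / (log₂ 20 − log₂ 5) = 409 / (4.3219 − 2.3219) = 204.500 ms/bit
  a = 704 − 204.500 × 2.3219 = 229.166 ms
Then RT(32) = 229.166 + 204.500 × log₂ 32 = 229.166 + 204.500 × 5 ≈ 1251.666 ms.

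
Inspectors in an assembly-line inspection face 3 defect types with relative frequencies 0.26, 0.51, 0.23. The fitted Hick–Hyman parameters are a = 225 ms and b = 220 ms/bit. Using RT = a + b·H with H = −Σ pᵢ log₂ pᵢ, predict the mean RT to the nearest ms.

H = 0.26·log₂(1/0.26) + 0.51·log₂(1/0.51) + 0.23·log₂(1/0.23) = 1.4884 bits.
RT = 225 + 220 × 1.4884 = 552.44 ms.

552 ms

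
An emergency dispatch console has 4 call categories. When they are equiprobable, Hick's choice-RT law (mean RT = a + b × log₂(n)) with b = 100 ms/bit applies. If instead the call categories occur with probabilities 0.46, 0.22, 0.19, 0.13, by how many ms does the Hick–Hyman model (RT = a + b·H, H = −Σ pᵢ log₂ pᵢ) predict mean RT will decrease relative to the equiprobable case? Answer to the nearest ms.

Equiprobable entropy H₀ = log₂ 4 = 2.0000 bits.
Skewed entropy H = −Σ pᵢ log₂ pᵢ = 1.8338 bits.
ΔRT = b·(H₀ − H) = 100 × 0.1662 = 16.62 ms.

17 ms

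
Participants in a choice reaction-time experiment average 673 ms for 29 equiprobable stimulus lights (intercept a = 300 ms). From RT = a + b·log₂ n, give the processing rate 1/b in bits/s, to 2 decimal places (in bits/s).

b = (673 − 300)/log₂ 29 = 373/4.8580 = 76.781 ms per bit = 0.07678 s/bit; the reciprocal is 13.024 bits/s.

13.02 bits/s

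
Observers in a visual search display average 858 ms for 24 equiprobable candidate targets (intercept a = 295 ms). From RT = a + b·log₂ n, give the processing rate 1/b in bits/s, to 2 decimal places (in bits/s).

8.14 bits/s

Choice component = 858 − 295 = 563 ms over log₂(24) = 4.5850 bits.
b = 563 / 4.5850 = 122.793 ms/bit, so 1/b = 8.144 bits/s.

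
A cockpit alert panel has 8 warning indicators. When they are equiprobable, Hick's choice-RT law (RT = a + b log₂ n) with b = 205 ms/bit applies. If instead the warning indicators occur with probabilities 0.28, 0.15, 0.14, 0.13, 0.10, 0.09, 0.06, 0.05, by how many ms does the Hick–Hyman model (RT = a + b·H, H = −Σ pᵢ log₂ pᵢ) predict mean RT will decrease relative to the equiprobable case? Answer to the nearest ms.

39 ms

Equiprobable entropy H₀ = log₂ 8 = 3.0000 bits.
Skewed entropy H = −Σ pᵢ log₂ pᵢ = 2.8090 bits.
ΔRT = b·(H₀ − H) = 205 × 0.1910 = 39.16 ms.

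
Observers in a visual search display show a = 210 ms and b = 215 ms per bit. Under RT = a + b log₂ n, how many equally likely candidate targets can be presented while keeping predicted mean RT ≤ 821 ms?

7

215·log₂ n ≤ 821 − 210 = 611, giving log₂ n ≤ 2.8419 and n ≤ 7.169. The largest whole number is 7.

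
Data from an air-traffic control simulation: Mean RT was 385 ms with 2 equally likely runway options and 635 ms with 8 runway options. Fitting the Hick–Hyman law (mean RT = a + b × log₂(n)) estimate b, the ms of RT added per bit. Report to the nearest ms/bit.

b = (RT₂ − RT₁)/(log₂ n₂ − log₂ n₁) = (635 − 385)/(3 − 1) = 125 ms/bit.

125 ms/bit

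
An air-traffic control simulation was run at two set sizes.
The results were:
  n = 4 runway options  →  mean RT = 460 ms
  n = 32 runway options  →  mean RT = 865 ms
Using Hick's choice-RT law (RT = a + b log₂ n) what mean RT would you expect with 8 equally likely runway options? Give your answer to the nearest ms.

595 ms

With log₂ n on the abscissa the relation is linear; from the two conditions:
  b = (865 − 460) / (log₂ 32 − log₂ 4) = 405 / (5 − 2) = 135 ms/bit
  a = 460 − 135 × 2 = 190 ms
Then RT(8) = 190 + 135 × log₂ 8 = 190 + 135 × 3 ≈ 595.000 ms.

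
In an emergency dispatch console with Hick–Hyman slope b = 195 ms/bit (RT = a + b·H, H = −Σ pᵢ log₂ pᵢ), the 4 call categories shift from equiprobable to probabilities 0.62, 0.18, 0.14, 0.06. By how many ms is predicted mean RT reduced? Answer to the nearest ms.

Equiprobable entropy H₀ = log₂ 4 = 2.0000 bits.
Skewed entropy H = −Σ pᵢ log₂ pᵢ = 1.5135 bits.
ΔRT = b·(H₀ − H) = 195 × 0.4865 = 94.86 ms.

95 ms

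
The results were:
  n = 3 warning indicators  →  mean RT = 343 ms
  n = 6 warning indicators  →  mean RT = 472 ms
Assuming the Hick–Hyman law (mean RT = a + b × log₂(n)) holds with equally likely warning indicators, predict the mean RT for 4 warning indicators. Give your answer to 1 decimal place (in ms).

396.5 ms

RT is linear in log₂ n, so two points fix the line:
  b = (472 − 343) / (log₂ 6 − log₂ 3) = 129 / (2.5850 − 1.5850) = 129.000 ms/bit
  a = 343 − 129.000 × 1.5850 = 138.540 ms
Then RT(4) = 138.540 + 129.000 × log₂ 4 = 138.540 + 129.000 × 2 ≈ 396.540 ms.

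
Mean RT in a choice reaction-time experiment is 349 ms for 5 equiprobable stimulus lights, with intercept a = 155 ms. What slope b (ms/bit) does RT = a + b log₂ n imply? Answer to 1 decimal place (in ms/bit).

5 alternatives carry log₂ 5 = 2.3219 bits; the choice cost is 349 − 155 = 194 ms, so b = 194/2.3219 = 83.551 ms/bit.

83.6 ms/bit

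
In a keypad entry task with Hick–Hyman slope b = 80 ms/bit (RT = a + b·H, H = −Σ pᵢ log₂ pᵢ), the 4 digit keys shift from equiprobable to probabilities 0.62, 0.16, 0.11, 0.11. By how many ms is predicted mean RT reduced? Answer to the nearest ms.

36 ms

The RT saving is b·ΔH. Equiprobable H₀ = log₂(4) = 2.0000 bits; with the given probabilities H = 1.5512 bits.
b·(H₀ − H) = 80 × (2.0000 − 1.5512) = 35.91 ms.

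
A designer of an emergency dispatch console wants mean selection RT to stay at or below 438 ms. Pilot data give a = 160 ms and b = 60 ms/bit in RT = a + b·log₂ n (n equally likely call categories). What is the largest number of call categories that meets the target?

Set 160 + 60·log₂ n ≤ 438 → log₂ n ≤ (438 − 160)/60 = 4.6333.
So n ≤ 2^4.6333 = 24.818; the largest integer n is 24.

24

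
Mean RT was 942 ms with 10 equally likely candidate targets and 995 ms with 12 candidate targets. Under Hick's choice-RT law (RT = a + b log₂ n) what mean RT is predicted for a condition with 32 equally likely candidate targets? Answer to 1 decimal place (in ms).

1280.1 ms

RT is linear in log₂ n, so two points fix the line:
  b = (995 − 942) / (log₂ 12 − log₂ 10) = 53 / (3.5850 − 3.3219) = 201.495 ms/bit
  a = 942 − 201.495 × 3.3219 = 272.650 ms
Then RT(32) = 272.650 + 201.495 × log₂ 32 = 272.650 + 201.495 × 5 ≈ 1280.122 ms.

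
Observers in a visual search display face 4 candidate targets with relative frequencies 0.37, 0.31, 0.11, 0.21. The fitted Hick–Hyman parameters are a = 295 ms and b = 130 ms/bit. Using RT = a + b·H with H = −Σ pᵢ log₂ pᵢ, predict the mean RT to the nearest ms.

539 ms

Entropy contributions −pᵢ log₂ pᵢ: 0.5307, 0.5238, 0.3503, 0.4728; sum H = 1.8776 bits.
RT = a + bH = 295 + 130·1.8776 = 539.09 ms.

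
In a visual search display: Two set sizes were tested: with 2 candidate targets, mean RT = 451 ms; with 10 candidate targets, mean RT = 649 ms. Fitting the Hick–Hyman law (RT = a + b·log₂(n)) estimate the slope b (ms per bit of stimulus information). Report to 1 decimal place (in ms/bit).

85.3 ms/bit

The slope on a log₂ axis is (649 − 451) / (3.3219 − 1) = 85.274 ms/bit.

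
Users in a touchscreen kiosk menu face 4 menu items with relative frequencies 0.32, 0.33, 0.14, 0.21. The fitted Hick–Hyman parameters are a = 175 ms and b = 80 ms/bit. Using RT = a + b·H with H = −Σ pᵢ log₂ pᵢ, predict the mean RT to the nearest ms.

329 ms

Entropy contributions −pᵢ log₂ pᵢ: 0.5260, 0.5278, 0.3971, 0.4728; sum H = 1.9238 bits.
RT = a + bH = 175 + 80·1.9238 = 328.90 ms.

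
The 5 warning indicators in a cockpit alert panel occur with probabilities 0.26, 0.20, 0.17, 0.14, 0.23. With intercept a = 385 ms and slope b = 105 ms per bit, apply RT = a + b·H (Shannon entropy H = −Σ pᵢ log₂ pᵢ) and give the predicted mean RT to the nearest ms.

625 ms

Entropy contributions −pᵢ log₂ pᵢ: 0.5053, 0.4644, 0.4346, 0.3971, 0.4877; sum H = 2.2890 bits.
RT = a + bH = 385 + 105·2.2890 = 625.35 ms.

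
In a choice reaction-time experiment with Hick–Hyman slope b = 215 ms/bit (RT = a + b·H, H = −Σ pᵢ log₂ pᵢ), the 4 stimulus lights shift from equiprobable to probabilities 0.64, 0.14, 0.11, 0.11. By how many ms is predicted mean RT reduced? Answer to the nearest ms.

105 ms

Equiprobable entropy H₀ = log₂ 4 = 2.0000 bits.
Skewed entropy H = −Σ pᵢ log₂ pᵢ = 1.5098 bits.
ΔRT = b·(H₀ − H) = 215 × 0.4902 = 105.40 ms.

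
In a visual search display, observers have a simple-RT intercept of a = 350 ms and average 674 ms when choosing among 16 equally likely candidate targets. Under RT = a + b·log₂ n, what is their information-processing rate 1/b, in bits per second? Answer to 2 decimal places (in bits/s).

12.35 bits/s

b = (674 − 350)/log₂ 16 = 324/4 = 81.000 ms per bit = 0.08100 s/bit; the reciprocal is 12.346 bits/s.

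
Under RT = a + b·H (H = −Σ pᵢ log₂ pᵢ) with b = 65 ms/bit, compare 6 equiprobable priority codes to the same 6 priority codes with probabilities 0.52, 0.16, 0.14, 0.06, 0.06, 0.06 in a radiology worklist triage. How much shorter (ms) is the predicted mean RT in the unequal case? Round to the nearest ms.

35 ms

The RT saving is b·ΔH. Equiprobable H₀ = log₂(6) = 2.5850 bits; with the given probabilities H = 2.0413 bits.
b·(H₀ − H) = 65 × (2.5850 − 2.0413) = 35.34 ms.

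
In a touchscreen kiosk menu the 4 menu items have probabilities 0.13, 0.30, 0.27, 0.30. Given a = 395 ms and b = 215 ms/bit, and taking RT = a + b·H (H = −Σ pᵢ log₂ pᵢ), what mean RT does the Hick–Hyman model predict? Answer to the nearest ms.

H = 0.13·log₂(1/0.13) + 0.30·log₂(1/0.30) + 0.27·log₂(1/0.27) + 0.30·log₂(1/0.30) = 1.9348 bits.
RT = 395 + 215 × 1.9348 = 810.99 ms.

811 ms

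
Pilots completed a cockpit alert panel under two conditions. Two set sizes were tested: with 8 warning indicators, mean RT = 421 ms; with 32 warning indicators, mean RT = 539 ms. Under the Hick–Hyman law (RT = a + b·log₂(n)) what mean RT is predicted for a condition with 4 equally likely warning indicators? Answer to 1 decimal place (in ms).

362.0 ms

Solve the two-equation system in a and b:
  b = (539 − 421) / (log₂ 32 − log₂ 8) = 118 / (5 − 3) = 59.000 ms/bit
  a = 421 − 59.000 × 3 = 244.000 ms
Then RT(4) = 244.000 + 59.000 × log₂ 4 = 244.000 + 59.000 × 2 ≈ 362.000 ms.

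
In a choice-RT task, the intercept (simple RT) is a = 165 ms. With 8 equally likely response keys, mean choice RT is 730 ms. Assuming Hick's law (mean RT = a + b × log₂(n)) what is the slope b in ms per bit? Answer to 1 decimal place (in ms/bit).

8 alternatives carry log₂ 8 = 3 bits; the choice cost is 730 − 165 = 565 ms, so b = 565/3 = 188.333 ms/bit.

188.3 ms/bit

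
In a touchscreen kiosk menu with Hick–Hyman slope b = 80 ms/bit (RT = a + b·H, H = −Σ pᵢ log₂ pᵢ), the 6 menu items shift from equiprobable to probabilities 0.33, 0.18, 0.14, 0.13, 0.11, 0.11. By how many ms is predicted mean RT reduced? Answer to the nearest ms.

The RT saving is b·ΔH. Equiprobable H₀ = log₂(6) = 2.5850 bits; with the given probabilities H = 2.4535 bits.
b·(H₀ − H) = 80 × (2.5850 − 2.4535) = 10.52 ms.

11 ms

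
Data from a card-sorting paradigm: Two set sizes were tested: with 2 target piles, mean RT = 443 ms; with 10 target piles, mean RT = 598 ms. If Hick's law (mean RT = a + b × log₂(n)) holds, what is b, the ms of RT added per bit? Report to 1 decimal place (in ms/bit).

66.8 ms/bit

b = (RT₂ − RT₁)/(log₂ n₂ − log₂ n₁) = (598 − 443)/(3.3219 − 1) = 66.755 ms/bit.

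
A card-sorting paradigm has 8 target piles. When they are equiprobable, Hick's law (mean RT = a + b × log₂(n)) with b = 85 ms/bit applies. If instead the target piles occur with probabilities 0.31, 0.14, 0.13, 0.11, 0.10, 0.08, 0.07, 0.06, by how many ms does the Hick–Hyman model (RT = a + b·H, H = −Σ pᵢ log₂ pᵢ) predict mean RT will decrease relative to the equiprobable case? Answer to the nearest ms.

Equiprobable entropy H₀ = log₂ 8 = 3.0000 bits.
Skewed entropy H = −Σ pᵢ log₂ pᵢ = 2.7896 bits.
ΔRT = b·(H₀ − H) = 85 × 0.2104 = 17.88 ms.

18 ms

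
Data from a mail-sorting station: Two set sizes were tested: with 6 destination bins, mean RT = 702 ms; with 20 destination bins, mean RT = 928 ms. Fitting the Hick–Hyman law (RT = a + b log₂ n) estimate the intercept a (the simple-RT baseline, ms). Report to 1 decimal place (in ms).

365.7 ms

b = (RT₂ − RT₁)/(log₂ n₂ − log₂ n₁) = (928 − 702)/(4.3219 − 2.5850) = 130.112 ms/bit.
Intercept: a = 702 − 130.112·log₂(6) = 365.665 ms.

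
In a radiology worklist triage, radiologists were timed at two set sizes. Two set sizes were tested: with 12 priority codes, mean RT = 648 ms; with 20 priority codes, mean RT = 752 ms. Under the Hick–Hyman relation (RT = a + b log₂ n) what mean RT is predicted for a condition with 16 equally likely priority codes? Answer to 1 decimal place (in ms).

706.6 ms

RT is linear in log₂ n, so two points fix the line:
  b = (752 − 648) / (log₂ 20 − log₂ 12) = 104 / (4.3219 − 3.5850) = 141.119 ms/bit
  a = 648 − 141.119 × 3.5850 = 142.093 ms
Then RT(16) = 142.093 + 141.119 × log₂ 16 = 142.093 + 141.119 × 4 ≈ 706.570 ms.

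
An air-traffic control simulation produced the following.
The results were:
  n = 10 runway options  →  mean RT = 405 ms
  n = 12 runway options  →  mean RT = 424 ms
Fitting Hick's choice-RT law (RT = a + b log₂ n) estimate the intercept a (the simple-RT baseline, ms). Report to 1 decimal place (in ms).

The slope on a log₂ axis is (424 − 405) / (3.5850 − 3.3219) = 72.234 ms/bit.
Intercept: a = 405 − 72.234·log₂(10) = 165.044 ms.

165.0 ms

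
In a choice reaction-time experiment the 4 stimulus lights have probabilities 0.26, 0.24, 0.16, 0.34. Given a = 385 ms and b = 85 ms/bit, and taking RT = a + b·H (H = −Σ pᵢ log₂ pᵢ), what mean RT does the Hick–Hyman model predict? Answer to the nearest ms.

H = 0.26·log₂(1/0.26) + 0.24·log₂(1/0.24) + 0.16·log₂(1/0.16) + 0.34·log₂(1/0.34) = 1.9516 bits.
RT = 385 + 85 × 1.9516 = 550.89 ms.

551 ms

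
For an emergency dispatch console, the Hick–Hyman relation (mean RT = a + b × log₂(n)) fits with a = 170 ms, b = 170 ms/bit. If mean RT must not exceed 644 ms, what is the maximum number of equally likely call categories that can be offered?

6

170·log₂ n ≤ 644 − 170 = 474, giving log₂ n ≤ 2.7882 and n ≤ 6.908. The largest whole number is 6.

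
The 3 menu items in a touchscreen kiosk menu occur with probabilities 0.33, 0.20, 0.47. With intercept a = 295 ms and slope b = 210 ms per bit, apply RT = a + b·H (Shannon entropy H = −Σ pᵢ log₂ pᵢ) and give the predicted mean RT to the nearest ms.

Entropy contributions −pᵢ log₂ pᵢ: 0.5278, 0.4644, 0.5120; sum H = 1.5042 bits.
RT = a + bH = 295 + 210·1.5042 = 610.87 ms.

611 ms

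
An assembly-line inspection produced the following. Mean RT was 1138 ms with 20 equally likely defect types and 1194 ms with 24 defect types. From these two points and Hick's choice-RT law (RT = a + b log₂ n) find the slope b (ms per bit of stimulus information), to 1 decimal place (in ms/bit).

The slope on a log₂ axis is (1194 − 1138) / (4.5850 − 4.3219) = 212.900 ms/bit.

212.9 ms/bit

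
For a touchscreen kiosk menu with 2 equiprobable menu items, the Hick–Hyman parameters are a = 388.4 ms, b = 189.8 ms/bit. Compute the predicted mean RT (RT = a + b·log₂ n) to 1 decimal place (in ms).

578.2 ms

log₂(2) = 1 bits, so RT = 388.4 + 189.8 × 1 ≈ 578.200 ms.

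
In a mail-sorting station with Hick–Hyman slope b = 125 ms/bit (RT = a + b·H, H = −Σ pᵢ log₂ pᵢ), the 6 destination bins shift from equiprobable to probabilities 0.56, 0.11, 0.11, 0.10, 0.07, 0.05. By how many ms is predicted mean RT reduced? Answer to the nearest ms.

The RT saving is b·ΔH. Equiprobable H₀ = log₂(6) = 2.5850 bits; with the given probabilities H = 1.9859 bits.
b·(H₀ − H) = 125 × (2.5850 − 1.9859) = 74.89 ms.

75 ms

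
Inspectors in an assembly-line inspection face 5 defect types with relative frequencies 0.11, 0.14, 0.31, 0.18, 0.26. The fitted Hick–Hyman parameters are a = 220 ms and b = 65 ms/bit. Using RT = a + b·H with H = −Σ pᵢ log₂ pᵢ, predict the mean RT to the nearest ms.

364 ms

H = 0.11·log₂(1/0.11) + 0.14·log₂(1/0.14) + 0.31·log₂(1/0.31) + 0.18·log₂(1/0.18) + 0.26·log₂(1/0.26) = 2.2218 bits.
RT = 220 + 65 × 2.2218 = 364.42 ms.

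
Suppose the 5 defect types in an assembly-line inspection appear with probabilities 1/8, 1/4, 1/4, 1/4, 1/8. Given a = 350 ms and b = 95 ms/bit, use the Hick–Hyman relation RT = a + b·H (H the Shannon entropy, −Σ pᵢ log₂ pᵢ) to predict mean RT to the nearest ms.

Each term −pᵢ log₂ pᵢ: 0.125·3 + 0.25·2 + 0.25·2 + 0.25·2 + 0.125·3; summed, H = 2.250 bits.
Mean RT = a + bH = 350 + 95·2.250 = 563.75 ms.

564 ms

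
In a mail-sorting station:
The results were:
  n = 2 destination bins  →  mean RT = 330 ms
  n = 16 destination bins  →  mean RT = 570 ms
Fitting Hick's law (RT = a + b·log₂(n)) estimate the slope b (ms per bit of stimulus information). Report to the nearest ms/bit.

80 ms/bit

b = (RT₂ − RT₁)/(log₂ n₂ − log₂ n₁) = (570 − 330)/(4 − 1) = 80 ms/bit.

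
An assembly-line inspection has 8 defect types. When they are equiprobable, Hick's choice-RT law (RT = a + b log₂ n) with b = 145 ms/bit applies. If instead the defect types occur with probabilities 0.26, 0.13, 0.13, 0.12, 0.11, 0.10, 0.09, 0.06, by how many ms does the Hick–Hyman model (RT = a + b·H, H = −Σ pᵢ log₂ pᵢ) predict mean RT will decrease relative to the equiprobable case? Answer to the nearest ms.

The RT saving is b·ΔH. Equiprobable H₀ = log₂(8) = 3.0000 bits; with the given probabilities H = 2.8763 bits.
b·(H₀ − H) = 145 × (3.0000 − 2.8763) = 17.93 ms.

18 ms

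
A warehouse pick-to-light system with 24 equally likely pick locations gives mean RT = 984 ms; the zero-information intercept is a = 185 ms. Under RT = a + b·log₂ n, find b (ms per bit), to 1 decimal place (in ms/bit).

24 alternatives carry log₂ 24 = 4.5850 bits; the choice cost is 984 − 185 = 799 ms, so b = 799/4.5850 = 174.265 ms/bit.

174.3 ms/bit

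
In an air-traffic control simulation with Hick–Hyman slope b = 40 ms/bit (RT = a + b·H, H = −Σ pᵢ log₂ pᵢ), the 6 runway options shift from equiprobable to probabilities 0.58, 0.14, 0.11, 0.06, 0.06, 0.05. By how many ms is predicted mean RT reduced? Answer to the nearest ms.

27 ms

Equiprobable entropy H₀ = log₂ 6 = 2.5850 bits.
Skewed entropy H = −Σ pᵢ log₂ pᵢ = 1.9064 bits.
ΔRT = b·(H₀ − H) = 40 × 0.6786 = 27.14 ms.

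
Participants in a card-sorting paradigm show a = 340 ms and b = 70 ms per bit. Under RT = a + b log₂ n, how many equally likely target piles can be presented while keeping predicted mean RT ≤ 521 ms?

6

70·log₂ n ≤ 521 − 340 = 181, giving log₂ n ≤ 2.5857 and n ≤ 6.003. The largest whole number is 6.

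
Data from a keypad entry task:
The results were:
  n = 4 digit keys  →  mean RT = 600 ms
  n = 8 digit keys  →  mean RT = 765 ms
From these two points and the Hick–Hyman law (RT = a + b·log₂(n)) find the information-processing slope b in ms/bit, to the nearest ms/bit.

The slope on a log₂ axis is (765 − 600) / (3 − 2) = 165 ms/bit.

165 ms/bit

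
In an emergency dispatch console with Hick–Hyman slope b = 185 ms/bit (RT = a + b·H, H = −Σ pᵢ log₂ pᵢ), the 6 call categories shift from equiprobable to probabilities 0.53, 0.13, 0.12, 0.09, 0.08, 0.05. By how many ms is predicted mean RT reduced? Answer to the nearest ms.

98 ms

Equiprobable entropy H₀ = log₂ 6 = 2.5850 bits.
Skewed entropy H = −Σ pᵢ log₂ pᵢ = 2.0554 bits.
ΔRT = b·(H₀ − H) = 185 × 0.5295 = 97.97 ms.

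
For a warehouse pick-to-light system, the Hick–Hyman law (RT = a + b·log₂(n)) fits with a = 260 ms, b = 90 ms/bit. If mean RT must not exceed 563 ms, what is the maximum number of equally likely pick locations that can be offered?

90·log₂ n ≤ 563 − 260 = 303, giving log₂ n ≤ 3.3667 and n ≤ 10.315. The largest whole number is 10.

10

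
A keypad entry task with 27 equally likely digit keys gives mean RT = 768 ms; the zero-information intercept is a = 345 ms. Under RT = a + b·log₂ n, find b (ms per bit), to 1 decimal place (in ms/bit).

89.0 ms/bit

27 alternatives carry log₂ 27 = 4.7549 bits; the choice cost is 768 − 345 = 423 ms, so b = 423/4.7549 = 88.961 ms/bit.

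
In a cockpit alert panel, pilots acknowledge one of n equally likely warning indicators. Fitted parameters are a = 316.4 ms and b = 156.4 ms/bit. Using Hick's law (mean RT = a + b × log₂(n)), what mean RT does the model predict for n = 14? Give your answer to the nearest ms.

log₂(14) = 3.8074 bits, so RT = 316.4 + 156.4 × 3.8074 ≈ 911.870 ms.

912 ms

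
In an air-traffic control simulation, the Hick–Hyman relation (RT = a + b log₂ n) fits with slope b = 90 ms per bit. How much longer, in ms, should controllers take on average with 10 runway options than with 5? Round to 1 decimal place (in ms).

ΔRT = (a + b log₂ n₂) − (a + b log₂ n₁) = b·(log₂ n₂ − log₂ n₁).
log₂(10) − log₂(5) = log₂(10/5) = log₂(2) = 1.
ΔRT = 90 × 1.0000 = 90.000 ms.

90.0 ms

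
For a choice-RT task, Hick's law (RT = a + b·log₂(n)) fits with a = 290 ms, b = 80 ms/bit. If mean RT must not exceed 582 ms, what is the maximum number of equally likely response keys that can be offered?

12

Information budget: (582 − 290)/80 = 3.6500 bits, so n ≤ 2^3.6500 = 12.553 → at most 12.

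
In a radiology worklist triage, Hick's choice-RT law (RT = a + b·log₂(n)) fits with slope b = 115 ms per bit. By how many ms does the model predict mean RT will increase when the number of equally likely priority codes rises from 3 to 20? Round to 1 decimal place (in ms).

ΔRT = (a + b log₂ n₂) − (a + b log₂ n₁) = b·(log₂ n₂ − log₂ n₁).
log₂(20) − log₂(3) = 4.3219 − 1.5850 = 2.7370.
ΔRT = 115 × 2.7370 = 314.751 ms.

314.8 ms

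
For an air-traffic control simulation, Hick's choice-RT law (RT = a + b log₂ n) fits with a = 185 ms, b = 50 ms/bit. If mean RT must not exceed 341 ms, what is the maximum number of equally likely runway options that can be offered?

Set 185 + 50·log₂ n ≤ 341 → log₂ n ≤ (341 − 185)/50 = 3.1200.
So n ≤ 2^3.1200 = 8.694; the largest integer n is 8.

8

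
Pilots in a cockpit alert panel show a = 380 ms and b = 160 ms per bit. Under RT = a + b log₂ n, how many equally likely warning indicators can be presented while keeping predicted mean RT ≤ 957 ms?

160·log₂ n ≤ 957 − 380 = 577, giving log₂ n ≤ 3.6063 and n ≤ 12.178. The largest whole number is 12.

12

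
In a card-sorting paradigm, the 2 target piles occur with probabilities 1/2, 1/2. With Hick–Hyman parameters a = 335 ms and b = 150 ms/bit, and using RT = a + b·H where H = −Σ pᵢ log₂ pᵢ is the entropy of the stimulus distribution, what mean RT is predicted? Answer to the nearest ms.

H = −Σ pᵢ log₂ pᵢ = 0.5·1 + 0.5·1 = 1.000 bits.
RT = 335 + 150 × 1.000 = 485.00 ms.

485 ms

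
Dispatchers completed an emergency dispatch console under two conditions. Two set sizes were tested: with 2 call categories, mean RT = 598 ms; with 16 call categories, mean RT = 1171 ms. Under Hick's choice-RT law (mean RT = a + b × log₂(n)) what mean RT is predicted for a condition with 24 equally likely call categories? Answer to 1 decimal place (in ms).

1282.7 ms

RT is linear in log₂ n, so two points fix the line:
  b = (1171 − 598) / (log₂ 16 − log₂ 2) = 573 / (4 − 1) = 191.000 ms/bit
  a = 598 − 191.000 × 1 = 407.000 ms
Then RT(24) = 407.000 + 191.000 × log₂ 24 = 407.000 + 191.000 × 4.5850 ≈ 1282.728 ms.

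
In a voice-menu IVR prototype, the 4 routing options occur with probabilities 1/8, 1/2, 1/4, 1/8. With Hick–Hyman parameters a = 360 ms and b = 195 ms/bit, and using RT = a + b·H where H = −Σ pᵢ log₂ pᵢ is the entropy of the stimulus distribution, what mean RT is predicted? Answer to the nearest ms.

701 ms

Each term −pᵢ log₂ pᵢ: 0.125·3 + 0.5·1 + 0.25·2 + 0.125·3; summed, H = 1.750 bits.
Mean RT = a + bH = 360 + 195·1.750 = 701.25 ms.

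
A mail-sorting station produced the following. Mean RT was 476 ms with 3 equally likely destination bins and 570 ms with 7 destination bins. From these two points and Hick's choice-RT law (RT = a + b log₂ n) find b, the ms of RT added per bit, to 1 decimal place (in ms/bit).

b = (RT₂ − RT₁)/(log₂ n₂ − log₂ n₁) = (570 − 476)/(2.8074 − 1.5850) = 76.898 ms/bit.

76.9 ms/bit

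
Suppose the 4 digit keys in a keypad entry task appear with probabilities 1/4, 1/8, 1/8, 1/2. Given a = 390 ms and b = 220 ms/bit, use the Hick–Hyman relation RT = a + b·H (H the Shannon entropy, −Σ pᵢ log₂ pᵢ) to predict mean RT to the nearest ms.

Each term −pᵢ log₂ pᵢ: 0.25·2 + 0.125·3 + 0.125·3 + 0.5·1; summed, H = 1.750 bits.
Mean RT = a + bH = 390 + 220·1.750 = 775.00 ms.

775 ms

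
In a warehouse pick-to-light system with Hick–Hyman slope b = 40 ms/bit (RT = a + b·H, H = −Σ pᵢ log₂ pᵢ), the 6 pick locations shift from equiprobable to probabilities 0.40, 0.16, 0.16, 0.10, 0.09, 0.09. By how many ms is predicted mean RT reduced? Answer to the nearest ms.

10 ms

The RT saving is b·ΔH. Equiprobable H₀ = log₂(6) = 2.5850 bits; with the given probabilities H = 2.3323 bits.
b·(H₀ − H) = 40 × (2.5850 − 2.3323) = 10.11 ms.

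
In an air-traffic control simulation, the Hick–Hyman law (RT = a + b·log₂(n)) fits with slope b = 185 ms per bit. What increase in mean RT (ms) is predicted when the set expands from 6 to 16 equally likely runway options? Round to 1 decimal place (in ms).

261.8 ms

ΔRT = (a + b log₂ n₂) − (a + b log₂ n₁) = b·(log₂ n₂ − log₂ n₁).
log₂(16) − log₂(6) = 4 − 2.5850 = 1.4150.
ΔRT = 185 × 1.4150 = 261.782 ms.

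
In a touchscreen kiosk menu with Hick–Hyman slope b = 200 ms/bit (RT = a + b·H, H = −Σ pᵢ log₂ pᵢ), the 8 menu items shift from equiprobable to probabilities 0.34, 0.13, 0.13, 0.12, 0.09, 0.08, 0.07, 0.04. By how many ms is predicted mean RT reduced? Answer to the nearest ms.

56 ms

Equiprobable entropy H₀ = log₂ 8 = 3.0000 bits.
Skewed entropy H = −Σ pᵢ log₂ pᵢ = 2.7200 bits.
ΔRT = b·(H₀ − H) = 200 × 0.2800 = 56.00 ms.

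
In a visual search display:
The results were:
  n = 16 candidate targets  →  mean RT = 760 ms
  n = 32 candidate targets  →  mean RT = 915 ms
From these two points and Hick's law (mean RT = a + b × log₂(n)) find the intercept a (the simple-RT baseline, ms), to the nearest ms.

140 ms

The slope on a log₂ axis is (915 − 760) / (5 − 4) = 155 ms/bit.
a = RT₁ − b·log₂ n₁ = 760 − 155 × 4 = 140.000 ms.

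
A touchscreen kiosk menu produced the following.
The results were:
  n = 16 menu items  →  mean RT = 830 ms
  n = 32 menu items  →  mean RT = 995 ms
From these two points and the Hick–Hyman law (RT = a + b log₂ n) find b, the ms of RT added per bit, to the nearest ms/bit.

165 ms/bit

The slope on a log₂ axis is (995 − 830) / (5 − 4) = 165 ms/bit.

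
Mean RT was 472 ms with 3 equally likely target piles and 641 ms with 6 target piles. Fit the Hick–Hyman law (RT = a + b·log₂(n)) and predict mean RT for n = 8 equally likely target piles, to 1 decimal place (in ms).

711.1 ms

With log₂ n on the abscissa the relation is linear; from the two conditions:
  b = (641 − 472) / (log₂ 6 − log₂ 3) = 169 / (2.5850 − 1.5850) = 169.000 ms/bit
  a = 472 − 169.000 × 1.5850 = 204.141 ms
Then RT(8) = 204.141 + 169.000 × log₂ 8 = 204.141 + 169.000 × 3 ≈ 711.141 ms.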